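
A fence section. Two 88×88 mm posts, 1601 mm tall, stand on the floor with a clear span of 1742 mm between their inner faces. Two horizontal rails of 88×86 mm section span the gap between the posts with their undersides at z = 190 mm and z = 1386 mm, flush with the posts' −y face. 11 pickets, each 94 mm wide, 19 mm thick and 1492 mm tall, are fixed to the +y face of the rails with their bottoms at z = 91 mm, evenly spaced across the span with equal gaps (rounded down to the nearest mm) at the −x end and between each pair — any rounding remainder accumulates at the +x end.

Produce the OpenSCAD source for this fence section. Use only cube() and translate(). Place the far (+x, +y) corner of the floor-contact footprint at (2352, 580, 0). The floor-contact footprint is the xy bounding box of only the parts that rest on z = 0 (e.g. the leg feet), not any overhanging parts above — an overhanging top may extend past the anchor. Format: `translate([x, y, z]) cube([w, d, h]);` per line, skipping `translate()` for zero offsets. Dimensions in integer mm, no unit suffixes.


translate([434, 492, 0]) cube([88, 88, 1601]);
translate([2264, 492, 0]) cube([88, 88, 1601]);
translate([522, 492, 190]) cube([1742, 88, 86]);
translate([522, 492, 1386]) cube([1742, 88, 86]);
translate([581, 580, 91]) cube([94, 19, 1492]);
translate([734, 580, 91]) cube([94, 19, 1492]);
translate([887, 580, 91]) cube([94, 19, 1492]);
translate([1040, 580, 91]) cube([94, 19, 1492]);
translate([1193, 580, 91]) cube([94, 19, 1492]);
translate([1346, 580, 91]) cube([94, 19, 1492]);
translate([1499, 580, 91]) cube([94, 19, 1492]);
translate([1652, 580, 91]) cube([94, 19, 1492]);
translate([1805, 580, 91]) cube([94, 19, 1492]);
translate([1958, 580, 91]) cube([94, 19, 1492]);
translate([2111, 580, 91]) cube([94, 19, 1492]);


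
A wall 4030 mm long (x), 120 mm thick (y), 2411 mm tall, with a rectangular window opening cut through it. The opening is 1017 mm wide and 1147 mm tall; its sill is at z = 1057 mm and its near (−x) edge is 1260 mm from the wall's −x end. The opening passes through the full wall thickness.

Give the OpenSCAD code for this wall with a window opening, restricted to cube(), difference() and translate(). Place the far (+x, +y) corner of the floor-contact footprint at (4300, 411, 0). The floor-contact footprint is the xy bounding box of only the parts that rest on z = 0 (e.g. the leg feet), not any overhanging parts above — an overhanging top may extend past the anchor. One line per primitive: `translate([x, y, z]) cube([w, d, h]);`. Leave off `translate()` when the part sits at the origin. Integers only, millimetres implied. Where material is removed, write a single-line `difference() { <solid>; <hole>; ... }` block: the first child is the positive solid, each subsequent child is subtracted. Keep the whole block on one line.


difference() { translate([270, 291, 0]) cube([4030, 120, 2411]); translate([1530, 291, 1057]) cube([1017, 120, 1147]); }


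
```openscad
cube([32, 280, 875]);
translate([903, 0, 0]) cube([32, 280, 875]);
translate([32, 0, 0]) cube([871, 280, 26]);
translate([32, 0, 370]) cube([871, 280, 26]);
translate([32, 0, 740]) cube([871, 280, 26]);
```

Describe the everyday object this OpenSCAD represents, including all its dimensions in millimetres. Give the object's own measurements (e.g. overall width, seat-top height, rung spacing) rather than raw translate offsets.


An open bookshelf. Two side panels, each 32 mm thick, 280 mm deep and 875 mm tall, stand 935 mm apart (outside-to-outside). Between them sit 3 shelves, each 26 mm thick and 280 mm deep, spanning the full gap between the sides. The bottom shelf rests on the floor (its underside at z = 0) and the clear gap between one shelf's top and the next shelf's underside is 344 mm.


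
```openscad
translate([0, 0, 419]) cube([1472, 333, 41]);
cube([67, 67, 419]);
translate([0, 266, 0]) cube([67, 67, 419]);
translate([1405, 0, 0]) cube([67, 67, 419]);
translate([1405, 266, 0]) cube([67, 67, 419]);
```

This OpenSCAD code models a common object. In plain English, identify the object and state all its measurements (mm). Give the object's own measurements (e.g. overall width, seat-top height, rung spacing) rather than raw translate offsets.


A long wooden bench with a 1472 mm (x) × 333 mm (y) seat, 41 mm thick, its top surface 460 mm above the floor. Four 67 mm square legs at the seat corners, flush with the edges, run from z = 0 to the seat underside.


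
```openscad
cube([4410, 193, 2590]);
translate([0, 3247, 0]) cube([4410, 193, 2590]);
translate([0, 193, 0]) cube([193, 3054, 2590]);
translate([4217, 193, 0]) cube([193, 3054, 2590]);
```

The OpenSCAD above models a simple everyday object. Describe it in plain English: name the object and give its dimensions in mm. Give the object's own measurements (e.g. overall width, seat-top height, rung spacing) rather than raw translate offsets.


The wall frame of a small rectangular building: four walls, each 2590 mm tall and 193 mm thick, enclosing a footprint 4410 mm (x) by 3440 mm (y) outside-to-outside, with no floor or roof. The front and back walls (the −y and +y sides) span the full width; the two side walls fit between them.


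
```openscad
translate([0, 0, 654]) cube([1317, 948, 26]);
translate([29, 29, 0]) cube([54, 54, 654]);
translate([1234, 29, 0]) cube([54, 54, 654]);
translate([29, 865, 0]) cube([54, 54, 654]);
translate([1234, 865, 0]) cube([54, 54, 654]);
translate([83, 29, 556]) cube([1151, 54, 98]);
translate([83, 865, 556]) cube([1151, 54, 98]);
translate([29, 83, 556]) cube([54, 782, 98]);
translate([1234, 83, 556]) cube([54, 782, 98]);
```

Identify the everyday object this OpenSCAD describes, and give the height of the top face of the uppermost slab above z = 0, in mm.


A table. The table height is 680 mm.

A 1317×948×26 slab sits at z = 654 on four 54 mm square posts — a table. The top surface is at 654 + 26 = 680 mm.


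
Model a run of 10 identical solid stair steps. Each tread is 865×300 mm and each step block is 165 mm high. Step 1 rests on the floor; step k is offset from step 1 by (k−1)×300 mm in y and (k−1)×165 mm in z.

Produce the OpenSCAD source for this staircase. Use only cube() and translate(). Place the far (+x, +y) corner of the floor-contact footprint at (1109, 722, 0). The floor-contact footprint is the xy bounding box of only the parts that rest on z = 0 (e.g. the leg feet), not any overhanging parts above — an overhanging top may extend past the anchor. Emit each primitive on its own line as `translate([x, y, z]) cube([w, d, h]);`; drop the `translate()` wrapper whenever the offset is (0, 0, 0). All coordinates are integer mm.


translate([244, 422, 0]) cube([865, 300, 165]);
translate([244, 722, 165]) cube([865, 300, 165]);
translate([244, 1022, 330]) cube([865, 300, 165]);
translate([244, 1322, 495]) cube([865, 300, 165]);
translate([244, 1622, 660]) cube([865, 300, 165]);
translate([244, 1922, 825]) cube([865, 300, 165]);
translate([244, 2222, 990]) cube([865, 300, 165]);
translate([244, 2522, 1155]) cube([865, 300, 165]);
translate([244, 2822, 1320]) cube([865, 300, 165]);
translate([244, 3122, 1485]) cube([865, 300, 165]);


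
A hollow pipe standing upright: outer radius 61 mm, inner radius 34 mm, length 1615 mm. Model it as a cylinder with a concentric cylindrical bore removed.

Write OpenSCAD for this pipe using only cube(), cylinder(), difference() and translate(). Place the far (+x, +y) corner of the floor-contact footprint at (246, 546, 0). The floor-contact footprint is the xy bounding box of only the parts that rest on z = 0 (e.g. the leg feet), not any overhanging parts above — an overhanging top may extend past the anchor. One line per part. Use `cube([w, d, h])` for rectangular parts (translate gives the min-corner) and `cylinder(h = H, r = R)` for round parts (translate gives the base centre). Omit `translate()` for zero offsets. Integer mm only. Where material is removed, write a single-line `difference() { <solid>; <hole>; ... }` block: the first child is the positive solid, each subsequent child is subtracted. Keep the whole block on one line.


difference() { translate([185, 485, 0]) cylinder(h = 1615, r = 61); translate([185, 485, 0]) cylinder(h = 1615, r = 34); }


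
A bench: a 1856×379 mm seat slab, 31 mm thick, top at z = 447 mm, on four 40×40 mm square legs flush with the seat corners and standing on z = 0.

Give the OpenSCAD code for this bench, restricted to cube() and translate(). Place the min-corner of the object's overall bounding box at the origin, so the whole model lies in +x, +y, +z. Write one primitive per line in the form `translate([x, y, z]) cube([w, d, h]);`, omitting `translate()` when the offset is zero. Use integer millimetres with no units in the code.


translate([0, 0, 416]) cube([1856, 379, 31]);
cube([40, 40, 416]);
translate([0, 339, 0]) cube([40, 40, 416]);
translate([1816, 0, 0]) cube([40, 40, 416]);
translate([1816, 339, 0]) cube([40, 40, 416]);


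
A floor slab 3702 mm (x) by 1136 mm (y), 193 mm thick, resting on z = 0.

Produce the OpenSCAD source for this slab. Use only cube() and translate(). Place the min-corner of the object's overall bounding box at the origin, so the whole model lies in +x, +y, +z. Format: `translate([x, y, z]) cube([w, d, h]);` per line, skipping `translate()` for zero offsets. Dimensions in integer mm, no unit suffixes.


cube([3702, 1136, 193]);


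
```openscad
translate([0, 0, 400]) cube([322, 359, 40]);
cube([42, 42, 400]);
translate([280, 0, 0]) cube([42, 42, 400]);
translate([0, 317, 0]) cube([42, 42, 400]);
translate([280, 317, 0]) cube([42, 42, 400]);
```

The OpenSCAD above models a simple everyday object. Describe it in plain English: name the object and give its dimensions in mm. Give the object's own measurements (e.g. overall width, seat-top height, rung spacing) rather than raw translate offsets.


A four-legged stool. The seat is a 322×359×40 mm slab whose top surface is at z = 440 mm; four square legs, each 42×42 mm in cross-section, run from the floor (z = 0) to the underside of the seat, each flush with a corner of the seat.


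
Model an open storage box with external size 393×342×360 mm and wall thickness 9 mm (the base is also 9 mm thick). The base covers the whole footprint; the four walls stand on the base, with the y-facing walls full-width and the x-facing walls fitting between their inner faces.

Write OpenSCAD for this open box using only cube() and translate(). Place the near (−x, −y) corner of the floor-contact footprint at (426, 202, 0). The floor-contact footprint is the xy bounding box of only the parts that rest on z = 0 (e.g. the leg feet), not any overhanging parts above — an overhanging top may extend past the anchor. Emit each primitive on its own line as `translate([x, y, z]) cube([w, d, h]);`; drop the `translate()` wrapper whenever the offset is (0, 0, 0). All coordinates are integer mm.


translate([426, 202, 0]) cube([393, 342, 9]);
translate([426, 202, 9]) cube([393, 9, 351]);
translate([426, 535, 9]) cube([393, 9, 351]);
translate([426, 211, 9]) cube([9, 324, 351]);
translate([810, 211, 9]) cube([9, 324, 351]);


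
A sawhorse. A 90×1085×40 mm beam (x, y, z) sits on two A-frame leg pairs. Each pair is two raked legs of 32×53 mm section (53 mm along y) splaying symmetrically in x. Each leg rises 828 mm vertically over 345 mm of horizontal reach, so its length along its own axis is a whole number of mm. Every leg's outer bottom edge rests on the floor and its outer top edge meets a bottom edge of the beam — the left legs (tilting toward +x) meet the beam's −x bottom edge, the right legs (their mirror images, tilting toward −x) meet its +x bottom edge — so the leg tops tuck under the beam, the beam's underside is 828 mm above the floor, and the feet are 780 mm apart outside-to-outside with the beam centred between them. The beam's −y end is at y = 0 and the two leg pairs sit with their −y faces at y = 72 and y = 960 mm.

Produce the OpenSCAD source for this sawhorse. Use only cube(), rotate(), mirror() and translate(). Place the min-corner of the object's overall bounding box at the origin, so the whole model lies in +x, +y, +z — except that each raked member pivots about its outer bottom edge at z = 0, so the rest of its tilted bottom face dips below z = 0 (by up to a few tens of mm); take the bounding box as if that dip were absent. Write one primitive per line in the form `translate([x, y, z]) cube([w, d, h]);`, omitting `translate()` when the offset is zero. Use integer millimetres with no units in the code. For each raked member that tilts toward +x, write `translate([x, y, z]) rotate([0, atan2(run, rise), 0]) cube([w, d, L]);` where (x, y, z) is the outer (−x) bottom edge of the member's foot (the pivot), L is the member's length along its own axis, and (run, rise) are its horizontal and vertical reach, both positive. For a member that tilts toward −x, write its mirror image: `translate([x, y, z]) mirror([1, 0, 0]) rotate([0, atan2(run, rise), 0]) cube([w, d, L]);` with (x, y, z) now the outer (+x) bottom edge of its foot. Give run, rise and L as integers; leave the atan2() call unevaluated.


translate([345, 0, 828]) cube([90, 1085, 40]);
translate([0, 72, 0]) rotate([0, atan2(345, 828), 0]) cube([32, 53, 897]);
translate([780, 72, 0]) mirror([1, 0, 0]) rotate([0, atan2(345, 828), 0]) cube([32, 53, 897]);
translate([0, 960, 0]) rotate([0, atan2(345, 828), 0]) cube([32, 53, 897]);
translate([780, 960, 0]) mirror([1, 0, 0]) rotate([0, atan2(345, 828), 0]) cube([32, 53, 897]);


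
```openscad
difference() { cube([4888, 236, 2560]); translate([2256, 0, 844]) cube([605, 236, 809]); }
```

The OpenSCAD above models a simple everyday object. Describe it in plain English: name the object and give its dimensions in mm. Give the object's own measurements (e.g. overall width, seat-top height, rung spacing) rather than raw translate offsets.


A wall 4888 mm long (x), 236 mm thick (y), 2560 mm tall, with a rectangular window opening cut through it. The opening is 605 mm wide and 809 mm tall; its sill is at z = 844 mm and its near (−x) edge is 2256 mm from the wall's −x end. The opening passes through the full wall thickness.


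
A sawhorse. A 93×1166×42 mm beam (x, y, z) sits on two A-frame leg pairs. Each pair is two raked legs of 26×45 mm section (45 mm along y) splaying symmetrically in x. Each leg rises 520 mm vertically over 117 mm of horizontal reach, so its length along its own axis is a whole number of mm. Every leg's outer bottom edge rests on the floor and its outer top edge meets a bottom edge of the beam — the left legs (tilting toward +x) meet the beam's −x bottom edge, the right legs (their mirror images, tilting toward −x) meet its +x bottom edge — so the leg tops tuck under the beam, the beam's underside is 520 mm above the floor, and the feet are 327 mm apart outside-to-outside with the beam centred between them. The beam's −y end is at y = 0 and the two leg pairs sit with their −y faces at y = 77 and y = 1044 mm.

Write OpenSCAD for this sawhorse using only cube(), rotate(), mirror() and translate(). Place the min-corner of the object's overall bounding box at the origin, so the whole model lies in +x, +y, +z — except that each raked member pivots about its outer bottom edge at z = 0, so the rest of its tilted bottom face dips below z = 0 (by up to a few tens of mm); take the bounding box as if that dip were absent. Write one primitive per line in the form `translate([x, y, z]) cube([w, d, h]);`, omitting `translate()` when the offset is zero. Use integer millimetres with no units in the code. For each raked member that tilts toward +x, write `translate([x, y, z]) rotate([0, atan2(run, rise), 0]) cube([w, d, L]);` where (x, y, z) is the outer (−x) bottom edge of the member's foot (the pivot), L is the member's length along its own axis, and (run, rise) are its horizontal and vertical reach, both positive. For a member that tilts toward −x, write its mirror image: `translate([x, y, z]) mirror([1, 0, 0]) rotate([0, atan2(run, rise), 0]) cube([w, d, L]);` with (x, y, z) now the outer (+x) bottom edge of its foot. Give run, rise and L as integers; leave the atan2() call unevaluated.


translate([117, 0, 520]) cube([93, 1166, 42]);
translate([0, 77, 0]) rotate([0, atan2(117, 520), 0]) cube([26, 45, 533]);
translate([327, 77, 0]) mirror([1, 0, 0]) rotate([0, atan2(117, 520), 0]) cube([26, 45, 533]);
translate([0, 1044, 0]) rotate([0, atan2(117, 520), 0]) cube([26, 45, 533]);
translate([327, 1044, 0]) mirror([1, 0, 0]) rotate([0, atan2(117, 520), 0]) cube([26, 45, 533]);


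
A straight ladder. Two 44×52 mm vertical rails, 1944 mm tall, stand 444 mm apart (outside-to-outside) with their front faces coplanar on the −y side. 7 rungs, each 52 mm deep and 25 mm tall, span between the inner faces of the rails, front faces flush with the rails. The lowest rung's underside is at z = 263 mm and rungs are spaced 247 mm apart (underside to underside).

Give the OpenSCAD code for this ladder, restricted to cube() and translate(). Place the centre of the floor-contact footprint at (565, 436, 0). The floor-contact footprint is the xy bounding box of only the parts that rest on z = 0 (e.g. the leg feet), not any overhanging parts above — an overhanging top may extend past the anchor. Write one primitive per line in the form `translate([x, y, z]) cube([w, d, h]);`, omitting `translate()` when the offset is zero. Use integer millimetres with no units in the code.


translate([343, 410, 0]) cube([44, 52, 1944]);
translate([743, 410, 0]) cube([44, 52, 1944]);
translate([387, 410, 263]) cube([356, 52, 25]);
translate([387, 410, 510]) cube([356, 52, 25]);
translate([387, 410, 757]) cube([356, 52, 25]);
translate([387, 410, 1004]) cube([356, 52, 25]);
translate([387, 410, 1251]) cube([356, 52, 25]);
translate([387, 410, 1498]) cube([356, 52, 25]);
translate([387, 410, 1745]) cube([356, 52, 25]);


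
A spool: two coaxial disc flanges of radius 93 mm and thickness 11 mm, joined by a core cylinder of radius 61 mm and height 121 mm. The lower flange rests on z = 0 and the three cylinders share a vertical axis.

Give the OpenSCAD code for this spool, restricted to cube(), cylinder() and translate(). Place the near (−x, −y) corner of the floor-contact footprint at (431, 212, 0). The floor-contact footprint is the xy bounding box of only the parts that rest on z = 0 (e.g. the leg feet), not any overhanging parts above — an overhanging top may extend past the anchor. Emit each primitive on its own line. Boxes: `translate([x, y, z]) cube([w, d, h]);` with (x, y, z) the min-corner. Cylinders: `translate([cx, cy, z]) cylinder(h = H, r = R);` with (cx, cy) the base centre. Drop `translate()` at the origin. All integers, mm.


translate([524, 305, 0]) cylinder(h = 11, r = 93);
translate([524, 305, 11]) cylinder(h = 121, r = 61);
translate([524, 305, 132]) cylinder(h = 11, r = 93);


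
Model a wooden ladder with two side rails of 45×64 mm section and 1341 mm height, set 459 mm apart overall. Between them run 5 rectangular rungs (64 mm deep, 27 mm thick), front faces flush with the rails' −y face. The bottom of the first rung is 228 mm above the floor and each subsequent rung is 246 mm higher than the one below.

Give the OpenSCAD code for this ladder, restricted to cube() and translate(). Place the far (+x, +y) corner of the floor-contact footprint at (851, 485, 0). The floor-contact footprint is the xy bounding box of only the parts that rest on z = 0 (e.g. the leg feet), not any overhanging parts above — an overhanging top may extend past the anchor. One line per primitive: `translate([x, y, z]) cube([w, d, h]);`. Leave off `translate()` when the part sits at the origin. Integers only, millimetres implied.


translate([392, 421, 0]) cube([45, 64, 1341]);
translate([806, 421, 0]) cube([45, 64, 1341]);
translate([437, 421, 228]) cube([369, 64, 27]);
translate([437, 421, 474]) cube([369, 64, 27]);
translate([437, 421, 720]) cube([369, 64, 27]);
translate([437, 421, 966]) cube([369, 64, 27]);
translate([437, 421, 1212]) cube([369, 64, 27]);


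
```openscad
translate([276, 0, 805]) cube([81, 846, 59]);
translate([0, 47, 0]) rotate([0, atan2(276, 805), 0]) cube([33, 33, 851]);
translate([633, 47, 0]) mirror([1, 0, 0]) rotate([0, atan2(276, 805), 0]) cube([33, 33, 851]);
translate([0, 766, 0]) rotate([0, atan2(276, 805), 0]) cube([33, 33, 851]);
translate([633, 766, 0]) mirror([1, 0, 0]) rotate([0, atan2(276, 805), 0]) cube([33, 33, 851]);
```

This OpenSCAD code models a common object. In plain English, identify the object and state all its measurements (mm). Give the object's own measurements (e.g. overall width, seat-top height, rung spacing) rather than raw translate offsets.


A sawhorse. A 81×846×59 mm beam (x, y, z) sits on two A-frame leg pairs. Each pair is two raked legs of 33×33 mm section (33 mm along y) splaying symmetrically in x. Each leg rises 805 mm vertically over 276 mm of horizontal reach and is 851 mm long along its own axis. Every leg's outer bottom edge rests on the floor and its outer top edge meets a bottom edge of the beam — the left legs (tilting toward +x) meet the beam's −x bottom edge, the right legs (their mirror images, tilting toward −x) meet its +x bottom edge — so the leg tops tuck under the beam, the beam's underside is 805 mm above the floor, and the feet are 633 mm apart outside-to-outside with the beam centred between them. The two leg pairs are set in 47 mm from either end of the beam.


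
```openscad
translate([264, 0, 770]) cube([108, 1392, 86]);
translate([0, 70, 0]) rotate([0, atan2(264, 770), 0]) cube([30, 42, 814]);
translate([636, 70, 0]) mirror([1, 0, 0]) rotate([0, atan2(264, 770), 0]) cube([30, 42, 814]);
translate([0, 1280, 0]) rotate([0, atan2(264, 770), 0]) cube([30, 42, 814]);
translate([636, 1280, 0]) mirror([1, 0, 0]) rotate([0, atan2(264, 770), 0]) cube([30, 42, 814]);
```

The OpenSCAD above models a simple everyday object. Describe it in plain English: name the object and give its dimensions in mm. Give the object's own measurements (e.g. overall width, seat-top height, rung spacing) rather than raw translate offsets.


A sawhorse. A 108×1392×86 mm beam (x, y, z) sits on two A-frame leg pairs. Each pair is two raked legs of 30×42 mm section (42 mm along y) splaying symmetrically in x. Each leg rises 770 mm vertically over 264 mm of horizontal reach and is 814 mm long along its own axis. Every leg's outer bottom edge rests on the floor and its outer top edge meets a bottom edge of the beam — the left legs (tilting toward +x) meet the beam's −x bottom edge, the right legs (their mirror images, tilting toward −x) meet its +x bottom edge — so the leg tops tuck under the beam, the beam's underside is 770 mm above the floor, and the feet are 636 mm apart outside-to-outside with the beam centred between them. The two leg pairs are set in 70 mm from either end of the beam.


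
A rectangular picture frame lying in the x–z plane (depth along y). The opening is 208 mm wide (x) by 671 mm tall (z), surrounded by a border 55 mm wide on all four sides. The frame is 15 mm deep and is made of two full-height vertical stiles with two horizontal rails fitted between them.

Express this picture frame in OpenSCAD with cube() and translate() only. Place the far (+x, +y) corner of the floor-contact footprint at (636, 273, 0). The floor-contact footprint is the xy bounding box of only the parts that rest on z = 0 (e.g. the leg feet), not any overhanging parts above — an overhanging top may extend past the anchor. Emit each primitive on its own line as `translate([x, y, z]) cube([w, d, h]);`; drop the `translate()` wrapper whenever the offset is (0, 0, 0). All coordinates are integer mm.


translate([318, 258, 0]) cube([55, 15, 781]);
translate([581, 258, 0]) cube([55, 15, 781]);
translate([373, 258, 0]) cube([208, 15, 55]);
translate([373, 258, 726]) cube([208, 15, 55]);


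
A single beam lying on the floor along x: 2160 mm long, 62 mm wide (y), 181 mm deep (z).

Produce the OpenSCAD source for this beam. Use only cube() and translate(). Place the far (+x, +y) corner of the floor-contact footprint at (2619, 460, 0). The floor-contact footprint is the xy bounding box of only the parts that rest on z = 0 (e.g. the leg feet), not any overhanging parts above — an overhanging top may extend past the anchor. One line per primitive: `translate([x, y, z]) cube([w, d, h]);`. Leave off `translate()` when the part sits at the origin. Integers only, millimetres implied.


translate([459, 398, 0]) cube([2160, 62, 181]);


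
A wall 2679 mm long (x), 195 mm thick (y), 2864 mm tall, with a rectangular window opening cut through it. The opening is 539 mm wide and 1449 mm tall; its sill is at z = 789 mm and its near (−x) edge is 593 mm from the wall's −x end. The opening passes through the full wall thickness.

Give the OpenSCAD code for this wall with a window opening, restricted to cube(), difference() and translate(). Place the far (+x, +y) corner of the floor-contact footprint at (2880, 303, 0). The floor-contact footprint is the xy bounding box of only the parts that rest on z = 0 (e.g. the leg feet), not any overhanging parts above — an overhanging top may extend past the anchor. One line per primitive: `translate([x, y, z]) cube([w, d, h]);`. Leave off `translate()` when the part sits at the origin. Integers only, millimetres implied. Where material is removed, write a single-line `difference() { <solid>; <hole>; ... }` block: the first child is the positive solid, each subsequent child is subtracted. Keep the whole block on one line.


difference() { translate([201, 108, 0]) cube([2679, 195, 2864]); translate([794, 108, 789]) cube([539, 195, 1449]); }


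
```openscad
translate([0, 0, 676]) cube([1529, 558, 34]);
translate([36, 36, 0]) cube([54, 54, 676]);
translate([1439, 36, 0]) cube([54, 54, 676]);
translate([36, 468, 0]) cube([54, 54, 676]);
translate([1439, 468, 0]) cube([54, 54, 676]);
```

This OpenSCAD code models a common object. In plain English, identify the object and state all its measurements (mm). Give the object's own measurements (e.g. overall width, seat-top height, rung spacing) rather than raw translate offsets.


A rectangular dining table. The top is 1529×558×34 mm with its upper surface at z = 710 mm. It stands on four 54×54 mm square legs, each inset 36 mm from the nearest pair of top edges, running from the floor to the underside of the top.


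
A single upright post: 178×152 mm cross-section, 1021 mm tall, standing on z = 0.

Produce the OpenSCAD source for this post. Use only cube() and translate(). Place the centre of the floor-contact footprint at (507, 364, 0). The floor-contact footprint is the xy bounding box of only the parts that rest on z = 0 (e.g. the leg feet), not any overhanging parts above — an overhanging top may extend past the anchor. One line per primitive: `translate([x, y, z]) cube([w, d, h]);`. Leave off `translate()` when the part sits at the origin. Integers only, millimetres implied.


translate([418, 288, 0]) cube([178, 152, 1021]);


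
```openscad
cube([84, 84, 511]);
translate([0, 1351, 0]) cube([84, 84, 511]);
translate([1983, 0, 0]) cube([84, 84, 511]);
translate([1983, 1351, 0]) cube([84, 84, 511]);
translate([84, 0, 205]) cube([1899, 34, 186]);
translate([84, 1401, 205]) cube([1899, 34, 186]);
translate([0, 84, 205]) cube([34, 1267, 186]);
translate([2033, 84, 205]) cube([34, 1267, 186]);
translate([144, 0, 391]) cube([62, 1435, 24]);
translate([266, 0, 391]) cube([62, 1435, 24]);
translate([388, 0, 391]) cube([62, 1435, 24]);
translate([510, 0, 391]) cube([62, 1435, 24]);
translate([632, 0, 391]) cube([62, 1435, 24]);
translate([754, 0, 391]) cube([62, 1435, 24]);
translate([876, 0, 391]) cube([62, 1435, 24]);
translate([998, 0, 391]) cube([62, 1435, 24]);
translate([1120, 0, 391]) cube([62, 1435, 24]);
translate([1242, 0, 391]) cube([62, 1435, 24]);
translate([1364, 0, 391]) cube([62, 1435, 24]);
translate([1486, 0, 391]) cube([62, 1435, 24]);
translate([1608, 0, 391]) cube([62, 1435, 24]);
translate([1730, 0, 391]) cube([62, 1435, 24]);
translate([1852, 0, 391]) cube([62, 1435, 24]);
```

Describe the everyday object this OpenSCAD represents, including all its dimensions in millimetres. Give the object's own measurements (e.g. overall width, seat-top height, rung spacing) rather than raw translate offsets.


A bed frame 2067 mm long (x) by 1435 mm wide (y). Four 84×84 mm corner posts, 511 mm tall, at the corners of the footprint. Four rails of 34 mm thickness and 186 mm height run between adjacent posts with their undersides at z = 205 mm, their outer faces flush with the outside of the frame (the two x-running rails run between the posts' inner faces; the two y-running rails run between the posts' inner faces). 15 slats, each 62 mm wide (x) and 24 mm thick, lie across the top of the two x-running rails, running the full 1435 mm width of the frame in y; along x they sit between the end posts with a 60 mm gap after the −x posts and between neighbouring slats, leaving 69 mm before the +x posts.


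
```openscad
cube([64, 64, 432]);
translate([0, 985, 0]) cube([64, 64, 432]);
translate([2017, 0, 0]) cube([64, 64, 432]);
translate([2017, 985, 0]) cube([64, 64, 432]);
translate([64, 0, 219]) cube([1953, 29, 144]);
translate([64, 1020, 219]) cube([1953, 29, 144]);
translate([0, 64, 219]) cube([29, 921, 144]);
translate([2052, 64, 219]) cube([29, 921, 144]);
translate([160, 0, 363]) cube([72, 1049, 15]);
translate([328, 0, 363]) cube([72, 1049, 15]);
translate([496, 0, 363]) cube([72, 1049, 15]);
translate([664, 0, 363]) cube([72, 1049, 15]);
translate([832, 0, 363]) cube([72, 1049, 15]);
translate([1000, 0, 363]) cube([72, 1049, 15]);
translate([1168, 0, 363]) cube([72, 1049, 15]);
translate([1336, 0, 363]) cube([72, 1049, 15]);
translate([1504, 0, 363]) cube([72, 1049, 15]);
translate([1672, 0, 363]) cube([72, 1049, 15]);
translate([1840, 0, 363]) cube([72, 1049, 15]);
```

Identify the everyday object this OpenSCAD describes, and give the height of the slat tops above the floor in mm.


A bed frame. The slat-top height is 378 mm.

Four posts, four rails, and a row of slats — a bed frame. Slats sit on the rails at z = 219 + 144 = 363; with slat thickness 15, the top is 378 mm.


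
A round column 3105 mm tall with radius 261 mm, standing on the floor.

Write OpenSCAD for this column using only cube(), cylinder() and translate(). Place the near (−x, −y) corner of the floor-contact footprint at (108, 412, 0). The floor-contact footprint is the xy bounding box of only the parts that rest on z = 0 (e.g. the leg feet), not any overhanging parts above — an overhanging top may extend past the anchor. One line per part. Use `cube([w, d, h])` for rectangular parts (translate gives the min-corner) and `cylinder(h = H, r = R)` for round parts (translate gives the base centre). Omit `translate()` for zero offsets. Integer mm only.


translate([369, 673, 0]) cylinder(h = 3105, r = 261);


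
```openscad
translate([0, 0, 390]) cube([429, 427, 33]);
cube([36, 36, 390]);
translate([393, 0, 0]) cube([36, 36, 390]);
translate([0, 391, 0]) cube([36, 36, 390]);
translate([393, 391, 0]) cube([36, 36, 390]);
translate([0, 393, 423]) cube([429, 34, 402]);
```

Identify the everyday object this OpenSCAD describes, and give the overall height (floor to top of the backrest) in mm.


A chair. The overall height is 825 mm.

A slab on four corner posts with a tall panel at the back — a chair. The seat slab sits at z = 390 with thickness 33, and the 402 mm backrest starts at the seat top, so the overall height is 390 + 33 + 402 = 825 mm.


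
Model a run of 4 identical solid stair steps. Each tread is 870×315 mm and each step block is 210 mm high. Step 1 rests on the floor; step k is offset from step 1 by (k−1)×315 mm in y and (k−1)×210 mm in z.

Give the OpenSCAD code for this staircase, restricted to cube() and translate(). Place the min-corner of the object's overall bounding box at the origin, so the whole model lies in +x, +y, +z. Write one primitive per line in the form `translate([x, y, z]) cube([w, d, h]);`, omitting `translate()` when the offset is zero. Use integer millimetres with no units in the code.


cube([870, 315, 210]);
translate([0, 315, 210]) cube([870, 315, 210]);
translate([0, 630, 420]) cube([870, 315, 210]);
translate([0, 945, 630]) cube([870, 315, 210]);


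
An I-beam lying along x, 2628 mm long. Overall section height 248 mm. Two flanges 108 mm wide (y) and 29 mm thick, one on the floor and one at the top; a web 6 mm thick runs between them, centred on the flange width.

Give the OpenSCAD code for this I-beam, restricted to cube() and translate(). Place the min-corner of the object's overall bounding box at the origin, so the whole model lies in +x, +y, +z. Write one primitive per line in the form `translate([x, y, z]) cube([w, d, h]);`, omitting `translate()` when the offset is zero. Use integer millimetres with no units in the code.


cube([2628, 108, 29]);
translate([0, 51, 29]) cube([2628, 6, 190]);
translate([0, 0, 219]) cube([2628, 108, 29]);


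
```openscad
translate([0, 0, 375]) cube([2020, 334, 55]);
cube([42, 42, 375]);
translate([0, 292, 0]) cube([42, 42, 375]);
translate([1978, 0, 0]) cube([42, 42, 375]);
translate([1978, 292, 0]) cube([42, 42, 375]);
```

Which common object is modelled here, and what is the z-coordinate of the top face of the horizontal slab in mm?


A bench. The seat-top height is 430 mm.

A long slab on four corner posts — a bench. The slab sits at z = 375 with thickness 55, so the top is 375 + 55 = 430 mm.


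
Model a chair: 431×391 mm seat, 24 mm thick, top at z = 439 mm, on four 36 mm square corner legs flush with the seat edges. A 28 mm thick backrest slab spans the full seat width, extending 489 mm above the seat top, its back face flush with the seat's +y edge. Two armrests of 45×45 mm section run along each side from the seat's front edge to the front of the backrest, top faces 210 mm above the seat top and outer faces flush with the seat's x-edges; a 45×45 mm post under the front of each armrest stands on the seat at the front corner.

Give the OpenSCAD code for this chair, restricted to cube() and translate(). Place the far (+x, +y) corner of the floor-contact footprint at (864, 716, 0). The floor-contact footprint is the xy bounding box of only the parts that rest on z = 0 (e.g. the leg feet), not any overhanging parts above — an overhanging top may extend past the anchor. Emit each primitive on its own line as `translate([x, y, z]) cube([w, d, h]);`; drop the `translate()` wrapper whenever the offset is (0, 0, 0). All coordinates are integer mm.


// leg_h = 439 - 24 = 415
// arm post h = 210 - 45 = 165
translate([433, 325, 415]) cube([431, 391, 24]);
translate([433, 325, 0]) cube([36, 36, 415]);
translate([828, 325, 0]) cube([36, 36, 415]);
translate([433, 680, 0]) cube([36, 36, 415]);
translate([828, 680, 0]) cube([36, 36, 415]);
translate([433, 688, 439]) cube([431, 28, 489]);
translate([433, 325, 604]) cube([45, 363, 45]);
translate([819, 325, 604]) cube([45, 363, 45]);
translate([433, 325, 439]) cube([45, 45, 165]);
translate([819, 325, 439]) cube([45, 45, 165]);


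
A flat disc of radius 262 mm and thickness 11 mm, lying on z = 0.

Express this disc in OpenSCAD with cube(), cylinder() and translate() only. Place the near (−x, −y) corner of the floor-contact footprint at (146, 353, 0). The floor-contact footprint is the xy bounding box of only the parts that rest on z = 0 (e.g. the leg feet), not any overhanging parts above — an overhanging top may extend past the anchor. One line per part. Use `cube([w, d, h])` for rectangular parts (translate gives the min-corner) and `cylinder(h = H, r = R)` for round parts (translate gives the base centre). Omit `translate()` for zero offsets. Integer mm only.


translate([408, 615, 0]) cylinder(h = 11, r = 262);


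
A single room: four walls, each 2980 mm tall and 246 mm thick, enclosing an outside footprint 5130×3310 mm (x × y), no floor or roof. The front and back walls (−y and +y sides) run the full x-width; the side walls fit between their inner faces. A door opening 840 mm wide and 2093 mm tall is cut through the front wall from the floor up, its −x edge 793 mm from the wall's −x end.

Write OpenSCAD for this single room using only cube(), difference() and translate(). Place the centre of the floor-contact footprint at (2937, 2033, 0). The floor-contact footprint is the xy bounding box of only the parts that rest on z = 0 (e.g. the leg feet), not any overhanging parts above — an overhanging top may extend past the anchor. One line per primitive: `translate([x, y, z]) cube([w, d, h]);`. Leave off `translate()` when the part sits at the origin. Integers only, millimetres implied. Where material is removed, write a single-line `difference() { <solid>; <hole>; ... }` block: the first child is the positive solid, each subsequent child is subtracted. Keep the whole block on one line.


difference() { translate([372, 378, 0]) cube([5130, 246, 2980]); translate([1165, 378, 0]) cube([840, 246, 2093]); }
translate([372, 3442, 0]) cube([5130, 246, 2980]);
translate([372, 624, 0]) cube([246, 2818, 2980]);
translate([5256, 624, 0]) cube([246, 2818, 2980]);


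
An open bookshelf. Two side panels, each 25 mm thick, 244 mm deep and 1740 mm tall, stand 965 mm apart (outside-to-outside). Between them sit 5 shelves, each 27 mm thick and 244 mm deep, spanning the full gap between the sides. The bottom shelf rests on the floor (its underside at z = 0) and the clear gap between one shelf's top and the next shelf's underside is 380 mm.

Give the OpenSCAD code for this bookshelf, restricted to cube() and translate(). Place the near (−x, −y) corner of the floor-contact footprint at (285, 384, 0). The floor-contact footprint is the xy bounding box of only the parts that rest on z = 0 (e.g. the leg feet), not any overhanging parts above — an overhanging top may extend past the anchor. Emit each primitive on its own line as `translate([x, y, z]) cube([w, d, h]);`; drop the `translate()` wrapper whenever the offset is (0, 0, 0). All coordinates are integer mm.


translate([285, 384, 0]) cube([25, 244, 1740]);
translate([1225, 384, 0]) cube([25, 244, 1740]);
translate([310, 384, 0]) cube([915, 244, 27]);
translate([310, 384, 407]) cube([915, 244, 27]);
translate([310, 384, 814]) cube([915, 244, 27]);
translate([310, 384, 1221]) cube([915, 244, 27]);
translate([310, 384, 1628]) cube([915, 244, 27]);


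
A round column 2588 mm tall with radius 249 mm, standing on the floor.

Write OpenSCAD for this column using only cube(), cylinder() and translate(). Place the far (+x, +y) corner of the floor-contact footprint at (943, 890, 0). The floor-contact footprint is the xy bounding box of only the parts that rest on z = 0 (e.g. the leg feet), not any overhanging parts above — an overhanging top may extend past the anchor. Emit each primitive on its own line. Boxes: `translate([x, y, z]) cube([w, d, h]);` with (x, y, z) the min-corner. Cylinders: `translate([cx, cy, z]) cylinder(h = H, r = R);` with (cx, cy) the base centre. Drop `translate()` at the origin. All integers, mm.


translate([694, 641, 0]) cylinder(h = 2588, r = 249);


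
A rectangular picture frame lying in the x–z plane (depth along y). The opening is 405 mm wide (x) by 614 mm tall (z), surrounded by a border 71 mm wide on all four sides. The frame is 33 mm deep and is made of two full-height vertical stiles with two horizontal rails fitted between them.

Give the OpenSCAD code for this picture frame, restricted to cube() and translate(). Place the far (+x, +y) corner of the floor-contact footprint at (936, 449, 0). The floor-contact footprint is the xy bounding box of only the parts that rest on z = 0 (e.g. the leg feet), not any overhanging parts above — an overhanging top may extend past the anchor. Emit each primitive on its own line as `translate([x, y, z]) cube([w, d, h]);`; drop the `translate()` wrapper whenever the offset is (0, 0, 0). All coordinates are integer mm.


translate([389, 416, 0]) cube([71, 33, 756]);
translate([865, 416, 0]) cube([71, 33, 756]);
translate([460, 416, 0]) cube([405, 33, 71]);
translate([460, 416, 685]) cube([405, 33, 71]);
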